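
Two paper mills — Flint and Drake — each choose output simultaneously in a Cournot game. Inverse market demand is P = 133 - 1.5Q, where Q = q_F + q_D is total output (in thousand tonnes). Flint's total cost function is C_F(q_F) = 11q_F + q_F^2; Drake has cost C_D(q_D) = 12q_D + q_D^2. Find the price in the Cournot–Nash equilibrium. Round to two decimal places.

76.92

Flint's profit: π_F = (133 - 1.5Q)q_F - (11q_F + q_F²). Setting ∂π_F/∂q_F = 0: 122 - 5q_F - (3/2)(q_D) = 0.
Drake's profit: π_D = (133 - 1.5Q)q_D - (12q_D + q_D²). Setting ∂π_D/∂q_D = 0: 121 - 5q_D - (3/2)(q_F) = 0.
Best responses: q_F = (122 - (3/2)q_D)/5, q_D = (121 - (3/2)q_F)/5.
Substituting one into the other gives q_F = 1714/91 and q_D = 1688/91.
Total output Q = 486/13, so price P = 133 - (3/2)·(486/13) = 1000/13.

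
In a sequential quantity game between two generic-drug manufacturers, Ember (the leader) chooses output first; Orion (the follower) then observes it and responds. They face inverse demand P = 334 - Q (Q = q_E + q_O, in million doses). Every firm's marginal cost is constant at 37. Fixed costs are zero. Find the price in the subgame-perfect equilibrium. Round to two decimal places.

111.25

The follower Orion best-responds to any q_E: π_O = (334 - Q)q_O - 37q_O.
∂π_O/∂q_O = 297 - q_E - 2q_O = 0 gives the reaction function q_O = (297 - q_E)/2.
The leader anticipates this reaction. Substituting into P = 334 - Q gives P = 371/2 - (1/2)q_E, so π_E = (371/2 - (1/2)q_E)q_E - 37q_E.
The leader's first-order condition 297/2 - q_E = 0 yields q_E = 297/2.
Then q_O = (297 - 297/2)/2 = 297/4.
Total output Q = 891/4, so price P = 334 - 891/4 = 445/4.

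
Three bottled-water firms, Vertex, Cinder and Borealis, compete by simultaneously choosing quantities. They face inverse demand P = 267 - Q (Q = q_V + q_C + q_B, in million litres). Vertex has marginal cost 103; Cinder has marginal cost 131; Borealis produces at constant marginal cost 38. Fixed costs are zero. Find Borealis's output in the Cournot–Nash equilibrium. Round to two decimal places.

96.75

Vertex's profit: π_V = (267 - Q)q_V - (103q_V). Setting ∂π_V/∂q_V = 0: 164 - 2q_V - (q_C + q_B) = 0.
Cinder's first-order condition: 136 - 2q_C - (q_V + q_B) = 0.
Borealis's profit: π_B = (267 - Q)q_B - (38q_B). Setting ∂π_B/∂q_B = 0: 229 - 2q_B - (q_V + q_C) = 0.
Summing all 3 equations gives 529 − 4Q = 0, hence Q = 529/4.
Back-substituting: q_V = (164 − 529/4) = 127/4, q_C = (136 − 529/4) = 15/4, q_B = (229 − 529/4) = 387/4.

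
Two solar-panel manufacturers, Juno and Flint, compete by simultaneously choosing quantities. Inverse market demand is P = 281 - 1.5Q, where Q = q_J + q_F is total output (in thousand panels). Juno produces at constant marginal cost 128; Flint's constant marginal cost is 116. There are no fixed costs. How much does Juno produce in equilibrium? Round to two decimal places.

31.33

Juno's profit: π_J = (281 - 1.5Q)q_J - (128q_J). Setting ∂π_J/∂q_J = 0: 153 - 3q_J - (3/2)(q_F) = 0.
Flint's first-order condition: 165 - 3q_F - (3/2)(q_J) = 0.
Rearranging gives the reaction functions q_J = (153 - (3/2)q_F)/3 and q_F = (165 - (3/2)q_J)/3.
Solving the pair: q_J = 94/3, q_F = 118/3.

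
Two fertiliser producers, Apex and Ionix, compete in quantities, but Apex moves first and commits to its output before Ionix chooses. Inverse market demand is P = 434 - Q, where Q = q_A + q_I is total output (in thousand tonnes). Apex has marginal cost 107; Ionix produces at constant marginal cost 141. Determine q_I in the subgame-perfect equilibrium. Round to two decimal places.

56.25

The follower Ionix best-responds to any q_A: π_I = (434 - Q)q_I - 141q_I.
Setting the follower's marginal profit to zero, 293 - q_A - 2q_I = 0, i.e. q_I = (293 - q_A)/2.
Apex substitutes q_I(q_A) into its own profit: π_A = q_A(434 - q_A - (293 - q_A)/2) - 107q_A = (575/2 - (1/2)q_A)q_A - 107q_A.
Leader FOC: 361/2 - q_A = 0, so q_A = 361/2.
Then q_I = (293 - 361/2)/2 = 225/4.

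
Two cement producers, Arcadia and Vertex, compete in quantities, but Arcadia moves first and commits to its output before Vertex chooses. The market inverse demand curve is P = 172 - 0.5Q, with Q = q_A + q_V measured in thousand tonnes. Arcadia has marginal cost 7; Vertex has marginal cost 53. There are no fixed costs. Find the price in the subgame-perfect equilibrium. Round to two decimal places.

59.75

The follower Vertex best-responds to any q_A: π_V = (172 - 0.5Q)q_V - 53q_V.
Setting the follower's marginal profit to zero, 119 - (1/2)q_A - q_V = 0, i.e. q_V = (119 - (1/2)q_A).
The leader anticipates this reaction. Substituting into P = 172 - 0.5Q gives P = 225/2 - (1/4)q_A, so π_A = (225/2 - (1/4)q_A)q_A - 7q_A.
Leader FOC: 211/2 - (1/2)q_A = 0, so q_A = 211.
Then q_V = (119 - (1/2)·211) = 27/2.
Total output Q = 449/2, so price P = 172 - (1/2)·(449/2) = 239/4.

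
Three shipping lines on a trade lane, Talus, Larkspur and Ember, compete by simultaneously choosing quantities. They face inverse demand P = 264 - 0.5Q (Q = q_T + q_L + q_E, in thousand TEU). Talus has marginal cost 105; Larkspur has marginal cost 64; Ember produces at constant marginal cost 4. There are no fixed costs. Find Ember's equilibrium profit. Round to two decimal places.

Talus's profit: π_T = (264 - 0.5Q)q_T - (105q_T). Setting ∂π_T/∂q_T = 0: 159 - q_T - (1/2)(q_L + q_E) = 0.
Larkspur's first-order condition: 200 - q_L - (1/2)(q_T + q_E) = 0.
Ember's first-order condition: 260 - q_E - (1/2)(q_T + q_L) = 0.
Summing all 3 equations gives 619 − 2Q = 0, hence Q = 619/2.
Back-substituting: q_T = (159 − 619/4)/(1/2) = 17/2, q_L = (200 − 619/4)/(1/2) = 181/2, q_E = (260 − 619/4)/(1/2) = 421/2.
Price P = 264 - (1/2)·(619/2) = 437/4.
Ember's profit: (437/4 - 4)·(421/2) = 22155.1250.

22155.13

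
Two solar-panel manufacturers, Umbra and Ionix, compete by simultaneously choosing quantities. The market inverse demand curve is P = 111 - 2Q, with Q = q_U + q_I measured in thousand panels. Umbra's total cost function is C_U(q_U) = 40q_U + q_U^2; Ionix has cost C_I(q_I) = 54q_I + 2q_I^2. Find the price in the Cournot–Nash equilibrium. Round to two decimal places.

81.27

Umbra's profit: π_U = (111 - 2Q)q_U - (40q_U + q_U²). Setting ∂π_U/∂q_U = 0: 71 - 6q_U - 2(q_I) = 0.
Ionix's profit: π_I = (111 - 2Q)q_I - (54q_I + 2q_I²). Setting ∂π_I/∂q_I = 0: 57 - 8q_I - 2(q_U) = 0.
Best responses: q_U = (71 - 2q_I)/6, q_I = (57 - 2q_U)/8.
Substituting one into the other gives q_U = 227/22 and q_I = 50/11.
Total output Q = 327/22, so price P = 111 - 2·(327/22) = 894/11.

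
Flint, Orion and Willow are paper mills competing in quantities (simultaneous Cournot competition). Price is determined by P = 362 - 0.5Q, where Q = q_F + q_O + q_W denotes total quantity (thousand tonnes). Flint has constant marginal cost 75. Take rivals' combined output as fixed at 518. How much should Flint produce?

28

With rivals' combined output fixed at 518, Flint's profit is π_F = (362 - (1/2)·518 - (1/2)q_F)q_F - (75q_F) = (103 - (1/2)q_F)q_F - (75q_F).
∂π_F/∂q_F = 28 - q_F = 0, so q_F = 28.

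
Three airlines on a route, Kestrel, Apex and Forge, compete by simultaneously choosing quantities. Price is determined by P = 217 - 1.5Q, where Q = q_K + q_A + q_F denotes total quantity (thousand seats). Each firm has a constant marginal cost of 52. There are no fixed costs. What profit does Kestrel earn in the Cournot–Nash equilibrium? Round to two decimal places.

1134.38

Each firm earns π_i = (217 - 1.5Q)q_i - 52q_i.
Setting ∂π_i/∂q_i = 0 with rivals' quantities fixed: 165 - 3q_i - (3/2)·Σ_{j≠i} q_j = 0.
With identical firms every q_j equals q_i, so Σ_{j≠i} q_j = 2q_i and 165 = 6q_i, giving q_i = 55/2.
Price P = 217 - (3/2)·(165/2) = 373/4.
Kestrel's profit: (373/4 - 52)·(55/2) = 1134.3750.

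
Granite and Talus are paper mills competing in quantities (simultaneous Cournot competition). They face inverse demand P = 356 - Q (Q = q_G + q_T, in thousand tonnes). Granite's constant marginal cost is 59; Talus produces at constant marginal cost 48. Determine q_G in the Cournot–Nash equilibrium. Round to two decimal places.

Granite's profit: π_G = (356 - Q)q_G - (59q_G). Setting ∂π_G/∂q_G = 0: 297 - 2q_G - (q_T) = 0.
Talus's first-order condition: 308 - 2q_T - (q_G) = 0.
Best responses: q_G = (297 - q_T)/2, q_T = (308 - q_G)/2.
Substituting one into the other gives q_G = 286/3 and q_T = 319/3.

95.33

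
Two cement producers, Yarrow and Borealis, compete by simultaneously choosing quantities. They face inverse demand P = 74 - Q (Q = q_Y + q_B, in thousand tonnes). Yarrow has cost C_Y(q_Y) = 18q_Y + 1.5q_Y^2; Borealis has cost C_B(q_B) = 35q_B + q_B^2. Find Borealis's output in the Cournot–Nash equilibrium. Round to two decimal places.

Yarrow's profit: π_Y = (74 - Q)q_Y - (18q_Y + (3/2)q_Y²). Setting ∂π_Y/∂q_Y = 0: 56 - 5q_Y - (q_B) = 0.
Borealis's profit: π_B = (74 - Q)q_B - (35q_B + q_B²). Setting ∂π_B/∂q_B = 0: 39 - 4q_B - (q_Y) = 0.
So q_Y = (56 - q_B)/5 and q_B = (39 - q_Y)/4.
Solving the pair: q_Y = 185/19, q_B = 139/19.

7.32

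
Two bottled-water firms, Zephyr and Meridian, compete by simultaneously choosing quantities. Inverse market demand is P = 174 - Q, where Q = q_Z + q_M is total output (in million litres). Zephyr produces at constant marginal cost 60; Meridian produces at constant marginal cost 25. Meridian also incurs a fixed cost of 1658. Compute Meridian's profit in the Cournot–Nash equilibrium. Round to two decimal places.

Zephyr's profit: π_Z = (174 - Q)q_Z - (60q_Z). Setting ∂π_Z/∂q_Z = 0: 114 - 2q_Z - (q_M) = 0.
Meridian's profit: π_M = (174 - Q)q_M - (25q_M). Setting ∂π_M/∂q_M = 0: 149 - 2q_M - (q_Z) = 0.
Best responses: q_Z = (114 - q_M)/2, q_M = (149 - q_Z)/2.
Substituting one into the other gives q_Z = 79/3 and q_M = 184/3.
Price P = 174 - 263/3 = 259/3.
Meridian's profit: (259/3 - 25)·(184/3) - 1658 = 2103.7778.

2103.78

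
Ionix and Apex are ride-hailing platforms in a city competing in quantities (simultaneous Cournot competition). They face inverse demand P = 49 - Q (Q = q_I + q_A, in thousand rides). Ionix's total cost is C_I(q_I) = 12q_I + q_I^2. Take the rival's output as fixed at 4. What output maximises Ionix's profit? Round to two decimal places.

8.25

With the rival's output fixed at 4, Ionix's profit is π_I = (49 - 4 - q_I)q_I - (12q_I + q_I²) = (45 - q_I)q_I - (12q_I + q_I²).
∂π_I/∂q_I = 33 - 4q_I = 0, so q_I = 33/4.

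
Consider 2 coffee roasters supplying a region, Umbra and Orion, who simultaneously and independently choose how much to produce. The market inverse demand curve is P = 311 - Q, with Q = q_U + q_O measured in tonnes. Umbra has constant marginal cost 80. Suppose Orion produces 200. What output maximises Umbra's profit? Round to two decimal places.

With the rival's output fixed at 200, Umbra's profit is π_U = (311 - 200 - q_U)q_U - (80q_U) = (111 - q_U)q_U - (80q_U).
∂π_U/∂q_U = 31 - 2q_U = 0, so q_U = 31/2.

15.50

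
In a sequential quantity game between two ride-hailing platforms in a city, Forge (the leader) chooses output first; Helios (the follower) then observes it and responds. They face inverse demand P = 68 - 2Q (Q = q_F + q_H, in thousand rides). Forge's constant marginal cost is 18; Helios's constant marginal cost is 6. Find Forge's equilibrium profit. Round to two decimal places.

90.25

The follower Helios best-responds to any q_F: π_H = (68 - 2Q)q_H - 6q_H.
Follower FOC: 62 - 2q_F - 4q_H = 0, so q_H(q_F) = (62 - 2q_F)/4.
Forge substitutes q_H(q_F) into its own profit: π_F = q_F(68 - 2q_F - (62 - 2q_F)/2) - 18q_F = (37 - q_F)q_F - 18q_F.
The leader's first-order condition 19 - 2q_F = 0 yields q_F = 19/2.
Then q_H = (62 - 2·(19/2))/4 = 43/4.
Price P = 68 - 2·(81/4) = 55/2.
Forge's profit: (55/2 - 18)·(19/2) = 361/4.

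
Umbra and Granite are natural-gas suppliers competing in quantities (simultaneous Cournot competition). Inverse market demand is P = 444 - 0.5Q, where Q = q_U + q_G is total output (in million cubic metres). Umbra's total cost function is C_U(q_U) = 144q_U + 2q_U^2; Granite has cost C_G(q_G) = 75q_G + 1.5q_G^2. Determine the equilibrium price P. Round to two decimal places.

375.38

Umbra's profit: π_U = (444 - 0.5Q)q_U - (144q_U + 2q_U²). Setting ∂π_U/∂q_U = 0: 300 - 5q_U - (1/2)(q_G) = 0.
Granite's first-order condition: 369 - 4q_G - (1/2)(q_U) = 0.
Rearranging gives the reaction functions q_U = (300 - (1/2)q_G)/5 and q_G = (369 - (1/2)q_U)/4.
Substituting one into the other gives q_U = 51.4177 and q_G = 85.8228.
Total output Q = 137.2405, so price P = 444 - (1/2)·137.2405 = 375.3797.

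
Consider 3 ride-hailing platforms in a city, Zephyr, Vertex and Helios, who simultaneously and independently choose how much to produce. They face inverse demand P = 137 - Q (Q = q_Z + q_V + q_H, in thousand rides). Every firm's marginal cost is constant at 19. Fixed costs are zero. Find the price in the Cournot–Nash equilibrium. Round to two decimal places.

48.50

Each firm earns π_i = (137 - Q)q_i - 19q_i.
Setting ∂π_i/∂q_i = 0 with rivals' quantities fixed: 118 - 2q_i - Σ_{j≠i} q_j = 0.
With identical firms every q_j equals q_i, so Σ_{j≠i} q_j = 2q_i and 118 = 4q_i, giving q_i = 59/2.
Total output Q = 177/2, so price P = 137 - 177/2 = 97/2.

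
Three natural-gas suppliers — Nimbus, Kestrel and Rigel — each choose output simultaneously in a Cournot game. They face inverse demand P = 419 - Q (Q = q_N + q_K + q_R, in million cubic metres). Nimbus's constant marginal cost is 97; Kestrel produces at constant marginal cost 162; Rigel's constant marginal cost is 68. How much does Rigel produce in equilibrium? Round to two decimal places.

118.50

Nimbus's profit: π_N = (419 - Q)q_N - (97q_N). Setting ∂π_N/∂q_N = 0: 322 - 2q_N - (q_K + q_R) = 0.
Kestrel's first-order condition: 257 - 2q_K - (q_N + q_R) = 0.
Rigel's first-order condition: 351 - 2q_R - (q_N + q_K) = 0.
Summing all 3 equations gives 930 − 4Q = 0, hence Q = 465/2.
Back-substituting: q_N = (322 − 465/2) = 179/2, q_K = (257 − 465/2) = 49/2, q_R = (351 − 465/2) = 237/2.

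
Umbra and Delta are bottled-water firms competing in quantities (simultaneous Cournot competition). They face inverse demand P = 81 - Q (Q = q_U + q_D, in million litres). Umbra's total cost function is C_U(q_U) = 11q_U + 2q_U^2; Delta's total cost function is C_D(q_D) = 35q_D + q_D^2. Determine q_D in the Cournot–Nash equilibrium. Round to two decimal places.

Umbra's profit: π_U = (81 - Q)q_U - (11q_U + 2q_U²). Setting ∂π_U/∂q_U = 0: 70 - 6q_U - (q_D) = 0.
Delta's profit: π_D = (81 - Q)q_D - (35q_D + q_D²). Setting ∂π_D/∂q_D = 0: 46 - 4q_D - (q_U) = 0.
So q_U = (70 - q_D)/6 and q_D = (46 - q_U)/4.
Solving the pair: q_U = 234/23, q_D = 206/23.

8.96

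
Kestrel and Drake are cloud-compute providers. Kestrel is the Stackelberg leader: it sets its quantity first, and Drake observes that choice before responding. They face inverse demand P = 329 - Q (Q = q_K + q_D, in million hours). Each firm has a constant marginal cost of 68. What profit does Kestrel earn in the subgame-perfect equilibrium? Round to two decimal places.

8515.13

Solve by backward induction. Given q_K, the follower Drake maximises π_D = (329 - q_K - q_D)q_D - 68q_D.
Follower FOC: 261 - q_K - 2q_D = 0, so q_D(q_K) = (261 - q_K)/2.
The leader anticipates this reaction. Substituting into P = 329 - Q gives P = 397/2 - (1/2)q_K, so π_K = (397/2 - (1/2)q_K)q_K - 68q_K.
The leader's first-order condition 261/2 - q_K = 0 yields q_K = 261/2.
Then q_D = (261 - 261/2)/2 = 261/4.
Price P = 329 - 783/4 = 533/4.
Kestrel's profit: (533/4 - 68)·(261/2) = 8515.1250.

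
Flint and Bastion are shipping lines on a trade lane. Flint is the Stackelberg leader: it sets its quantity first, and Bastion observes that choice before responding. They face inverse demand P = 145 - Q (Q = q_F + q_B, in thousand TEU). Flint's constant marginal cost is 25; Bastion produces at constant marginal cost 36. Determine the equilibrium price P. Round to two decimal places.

57.75

The follower Bastion best-responds to any q_F: π_B = (145 - Q)q_B - 36q_B.
∂π_B/∂q_B = 109 - q_F - 2q_B = 0 gives the reaction function q_B = (109 - q_F)/2.
Flint substitutes q_B(q_F) into its own profit: π_F = q_F(145 - q_F - (109 - q_F)/2) - 25q_F = (181/2 - (1/2)q_F)q_F - 25q_F.
Maximising: ∂π_F/∂q_F = 131/2 - q_F = 0, giving q_F = 131/2.
Then q_B = (109 - 131/2)/2 = 87/4.
Total output Q = 349/4, so price P = 145 - 349/4 = 231/4.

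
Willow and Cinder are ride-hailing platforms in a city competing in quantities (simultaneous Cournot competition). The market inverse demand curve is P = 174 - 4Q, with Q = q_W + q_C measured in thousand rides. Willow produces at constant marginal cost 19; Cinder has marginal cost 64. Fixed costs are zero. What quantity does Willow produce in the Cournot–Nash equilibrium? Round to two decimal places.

16.67

Willow's profit: π_W = (174 - 4Q)q_W - (19q_W). Setting ∂π_W/∂q_W = 0: 155 - 8q_W - 4(q_C) = 0.
Cinder's profit: π_C = (174 - 4Q)q_C - (64q_C). Setting ∂π_C/∂q_C = 0: 110 - 8q_C - 4(q_W) = 0.
So q_W = (155 - 4q_C)/8 and q_C = (110 - 4q_W)/8.
Solving the pair: q_W = 50/3, q_C = 65/12.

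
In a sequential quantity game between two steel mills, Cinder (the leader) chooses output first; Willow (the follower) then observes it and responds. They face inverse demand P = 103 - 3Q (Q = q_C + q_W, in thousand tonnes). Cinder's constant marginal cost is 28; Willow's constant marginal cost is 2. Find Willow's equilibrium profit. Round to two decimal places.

Solve by backward induction. Given q_C, the follower Willow maximises π_W = (103 - 3q_C - 3q_W)q_W - 2q_W.
Follower FOC: 101 - 3q_C - 6q_W = 0, so q_W(q_C) = (101 - 3q_C)/6.
The leader anticipates this reaction. Substituting into P = 103 - 3Q gives P = 105/2 - (3/2)q_C, so π_C = (105/2 - (3/2)q_C)q_C - 28q_C.
Maximising: ∂π_C/∂q_C = 49/2 - 3q_C = 0, giving q_C = 49/6.
Then q_W = (101 - 3·(49/6))/6 = 51/4.
Price P = 103 - 3·(251/12) = 161/4.
Willow's profit: (161/4 - 2)·(51/4) = 487.6875.

487.69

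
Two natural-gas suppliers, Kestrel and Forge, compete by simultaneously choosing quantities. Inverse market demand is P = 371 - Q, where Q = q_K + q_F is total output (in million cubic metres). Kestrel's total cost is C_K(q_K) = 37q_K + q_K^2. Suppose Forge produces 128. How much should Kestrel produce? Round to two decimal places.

51.50

With the rival's output fixed at 128, Kestrel's profit is π_K = (371 - 128 - q_K)q_K - (37q_K + q_K²) = (243 - q_K)q_K - (37q_K + q_K²).
∂π_K/∂q_K = 206 - 4q_K = 0, so q_K = 103/2.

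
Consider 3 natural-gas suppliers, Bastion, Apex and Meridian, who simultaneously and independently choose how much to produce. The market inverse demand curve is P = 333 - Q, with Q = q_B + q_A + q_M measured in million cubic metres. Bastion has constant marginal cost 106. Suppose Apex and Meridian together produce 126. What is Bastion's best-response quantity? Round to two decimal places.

With rivals' combined output fixed at 126, Bastion's profit is π_B = (333 - 126 - q_B)q_B - (106q_B) = (207 - q_B)q_B - (106q_B).
∂π_B/∂q_B = 101 - 2q_B = 0, so q_B = 101/2.

50.50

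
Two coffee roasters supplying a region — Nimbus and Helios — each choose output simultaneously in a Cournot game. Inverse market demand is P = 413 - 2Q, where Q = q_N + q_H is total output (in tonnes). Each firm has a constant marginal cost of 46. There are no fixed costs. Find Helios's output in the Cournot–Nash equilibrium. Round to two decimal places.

61.17

Each firm earns π_i = (413 - 2Q)q_i - 46q_i.
First-order condition (treating rivals' output as given): 367 - 4q_i - 2q_j = 0.
With identical firms every q_j equals q_i, so q_j = q_i and 367 = 6q_i, giving q_i = 367/6.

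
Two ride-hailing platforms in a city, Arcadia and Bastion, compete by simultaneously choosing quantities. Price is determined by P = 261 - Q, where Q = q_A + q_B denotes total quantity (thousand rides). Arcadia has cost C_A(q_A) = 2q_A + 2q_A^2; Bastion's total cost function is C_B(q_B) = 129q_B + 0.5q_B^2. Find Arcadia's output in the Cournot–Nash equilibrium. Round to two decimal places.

Arcadia's profit: π_A = (261 - Q)q_A - (2q_A + 2q_A²). Setting ∂π_A/∂q_A = 0: 259 - 6q_A - (q_B) = 0.
Bastion's profit: π_B = (261 - Q)q_B - (129q_B + (1/2)q_B²). Setting ∂π_B/∂q_B = 0: 132 - 3q_B - (q_A) = 0.
Best responses: q_A = (259 - q_B)/6, q_B = (132 - q_A)/3.
Solving the pair: q_A = 645/17, q_B = 533/17.

37.94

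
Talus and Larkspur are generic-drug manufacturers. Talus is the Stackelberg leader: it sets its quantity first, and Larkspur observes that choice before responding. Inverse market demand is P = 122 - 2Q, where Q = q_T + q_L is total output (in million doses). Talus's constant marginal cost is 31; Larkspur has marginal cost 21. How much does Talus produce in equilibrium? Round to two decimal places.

The follower Larkspur best-responds to any q_T: π_L = (122 - 2Q)q_L - 21q_L.
Follower FOC: 101 - 2q_T - 4q_L = 0, so q_L(q_T) = (101 - 2q_T)/4.
Talus substitutes q_L(q_T) into its own profit: π_T = q_T(122 - 2q_T - (101 - 2q_T)/2) - 31q_T = (143/2 - q_T)q_T - 31q_T.
The leader's first-order condition 81/2 - 2q_T = 0 yields q_T = 81/4.
Then q_L = (101 - 2·(81/4))/4 = 121/8.

20.25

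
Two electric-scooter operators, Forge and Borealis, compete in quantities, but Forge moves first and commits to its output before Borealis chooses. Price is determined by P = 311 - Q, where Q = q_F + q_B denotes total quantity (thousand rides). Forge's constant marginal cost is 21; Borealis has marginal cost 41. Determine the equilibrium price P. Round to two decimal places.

98.50

Solve by backward induction. Given q_F, the follower Borealis maximises π_B = (311 - q_F - q_B)q_B - 41q_B.
Follower FOC: 270 - q_F - 2q_B = 0, so q_B(q_F) = (270 - q_F)/2.
Forge substitutes q_B(q_F) into its own profit: π_F = q_F(311 - q_F - (270 - q_F)/2) - 21q_F = (176 - (1/2)q_F)q_F - 21q_F.
Leader FOC: 155 - q_F = 0, so q_F = 155.
Then q_B = (270 - 155)/2 = 115/2.
Total output Q = 425/2, so price P = 311 - 425/2 = 197/2.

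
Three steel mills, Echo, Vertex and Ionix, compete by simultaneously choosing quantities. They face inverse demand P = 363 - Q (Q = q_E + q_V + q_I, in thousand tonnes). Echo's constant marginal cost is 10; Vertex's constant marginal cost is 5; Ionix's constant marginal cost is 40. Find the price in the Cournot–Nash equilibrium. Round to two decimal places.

Echo's profit: π_E = (363 - Q)q_E - (10q_E). Setting ∂π_E/∂q_E = 0: 353 - 2q_E - (q_V + q_I) = 0.
Vertex's first-order condition: 358 - 2q_V - (q_E + q_I) = 0.
Ionix's profit: π_I = (363 - Q)q_I - (40q_I). Setting ∂π_I/∂q_I = 0: 323 - 2q_I - (q_E + q_V) = 0.
Adding the 3 conditions: 1034 − 2Q − 2Q = 0, i.e. Q = 517/2.
Back-substituting: q_E = (353 − 517/2) = 189/2, q_V = (358 − 517/2) = 199/2, q_I = (323 − 517/2) = 129/2.
Total output Q = 517/2, so price P = 363 - 517/2 = 209/2.

104.50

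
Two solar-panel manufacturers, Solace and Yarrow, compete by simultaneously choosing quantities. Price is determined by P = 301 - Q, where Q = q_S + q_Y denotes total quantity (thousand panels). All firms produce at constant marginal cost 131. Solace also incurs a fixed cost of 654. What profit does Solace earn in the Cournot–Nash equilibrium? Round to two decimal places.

2557.11

Each firm earns π_i = (301 - Q)q_i - 131q_i.
Setting ∂π_i/∂q_i = 0 with rivals' quantities fixed: 170 - 2q_i - q_j = 0.
By symmetry each firm produces the same amount; substituting q_j = q_i yields q_i = 170/3.
Price P = 301 - 340/3 = 563/3.
Solace's profit: (563/3 - 131)·(170/3) - 654 = 2557.1111.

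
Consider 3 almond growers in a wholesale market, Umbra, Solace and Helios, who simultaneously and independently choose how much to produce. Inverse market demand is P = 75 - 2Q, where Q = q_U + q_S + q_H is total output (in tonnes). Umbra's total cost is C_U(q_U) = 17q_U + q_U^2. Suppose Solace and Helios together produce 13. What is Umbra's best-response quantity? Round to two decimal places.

5.33

With rivals' combined output fixed at 13, Umbra's profit is π_U = (75 - 2·13 - 2q_U)q_U - (17q_U + q_U²) = (49 - 2q_U)q_U - (17q_U + q_U²).
∂π_U/∂q_U = 32 - 6q_U = 0, so q_U = 16/3.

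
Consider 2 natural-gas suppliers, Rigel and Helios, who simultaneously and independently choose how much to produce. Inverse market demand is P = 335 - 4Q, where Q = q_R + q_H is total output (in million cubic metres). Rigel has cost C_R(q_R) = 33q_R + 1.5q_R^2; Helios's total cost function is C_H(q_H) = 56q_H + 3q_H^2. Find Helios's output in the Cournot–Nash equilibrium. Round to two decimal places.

13.49

Rigel's profit: π_R = (335 - 4Q)q_R - (33q_R + (3/2)q_R²). Setting ∂π_R/∂q_R = 0: 302 - 11q_R - 4(q_H) = 0.
Helios's first-order condition: 279 - 14q_H - 4(q_R) = 0.
Rearranging gives the reaction functions q_R = (302 - 4q_H)/11 and q_H = (279 - 4q_R)/14.
Substituting one into the other gives q_R = 1556/69 and q_H = 1861/138.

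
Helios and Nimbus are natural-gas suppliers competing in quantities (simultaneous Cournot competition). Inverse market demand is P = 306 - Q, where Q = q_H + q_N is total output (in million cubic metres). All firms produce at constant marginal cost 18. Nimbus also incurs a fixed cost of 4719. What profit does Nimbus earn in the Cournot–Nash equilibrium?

4497

A representative firm's profit is π_i = q_i(306 - Q) - 18q_i.
Setting ∂π_i/∂q_i = 0 with rivals' quantities fixed: 288 - 2q_i - q_j = 0.
With identical firms every q_j equals q_i, so q_j = q_i and 288 = 3q_i, giving q_i = 96.
Price P = 306 - 192 = 114.
Nimbus's profit: (114 - 18)·96 - 4719 = 4497.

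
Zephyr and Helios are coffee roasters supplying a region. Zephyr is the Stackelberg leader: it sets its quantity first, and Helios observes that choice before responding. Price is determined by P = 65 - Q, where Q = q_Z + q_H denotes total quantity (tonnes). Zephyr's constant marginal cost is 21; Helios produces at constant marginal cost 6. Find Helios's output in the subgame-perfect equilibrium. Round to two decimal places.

The follower Helios best-responds to any q_Z: π_H = (65 - Q)q_H - 6q_H.
Setting the follower's marginal profit to zero, 59 - q_Z - 2q_H = 0, i.e. q_H = (59 - q_Z)/2.
The leader anticipates this reaction. Substituting into P = 65 - Q gives P = 71/2 - (1/2)q_Z, so π_Z = (71/2 - (1/2)q_Z)q_Z - 21q_Z.
The leader's first-order condition 29/2 - q_Z = 0 yields q_Z = 29/2.
Then q_H = (59 - 29/2)/2 = 89/4.

22.25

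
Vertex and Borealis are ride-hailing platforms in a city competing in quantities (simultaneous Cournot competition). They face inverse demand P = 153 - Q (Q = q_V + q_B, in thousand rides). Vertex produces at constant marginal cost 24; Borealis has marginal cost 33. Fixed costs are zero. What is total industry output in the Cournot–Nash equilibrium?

83

Vertex's profit: π_V = (153 - Q)q_V - (24q_V). Setting ∂π_V/∂q_V = 0: 129 - 2q_V - (q_B) = 0.
Borealis's profit: π_B = (153 - Q)q_B - (33q_B). Setting ∂π_B/∂q_B = 0: 120 - 2q_B - (q_V) = 0.
Rearranging gives the reaction functions q_V = (129 - q_B)/2 and q_B = (120 - q_V)/2.
Substituting one into the other gives q_V = 46 and q_B = 37.
Total output Q = 46 + 37 = 83.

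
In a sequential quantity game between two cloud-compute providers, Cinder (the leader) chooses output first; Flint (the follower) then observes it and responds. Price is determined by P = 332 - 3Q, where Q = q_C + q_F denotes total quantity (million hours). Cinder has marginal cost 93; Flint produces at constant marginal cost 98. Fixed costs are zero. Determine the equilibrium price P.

The follower Flint best-responds to any q_C: π_F = (332 - 3Q)q_F - 98q_F.
Follower FOC: 234 - 3q_C - 6q_F = 0, so q_F(q_C) = (234 - 3q_C)/6.
The leader anticipates this reaction. Substituting into P = 332 - 3Q gives P = 215 - (3/2)q_C, so π_C = (215 - (3/2)q_C)q_C - 93q_C.
The leader's first-order condition 122 - 3q_C = 0 yields q_C = 122/3.
Then q_F = (234 - 3·(122/3))/6 = 56/3.
Total output Q = 178/3, so price P = 332 - 3·(178/3) = 154.

154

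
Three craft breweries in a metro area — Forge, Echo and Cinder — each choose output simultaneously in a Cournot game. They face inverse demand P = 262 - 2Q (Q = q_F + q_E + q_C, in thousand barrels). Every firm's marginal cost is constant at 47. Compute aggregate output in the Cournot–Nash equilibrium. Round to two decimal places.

A representative firm's profit is π_i = q_i(262 - 2Q) - 47q_i.
Setting ∂π_i/∂q_i = 0 with rivals' quantities fixed: 215 - 4q_i - 2·Σ_{j≠i} q_j = 0.
By symmetry each firm produces the same amount; substituting Σ_{j≠i} q_j = 2q_i yields q_i = 215/8.
Total output Q = 215/8 + 215/8 + 215/8 = 645/8.

80.63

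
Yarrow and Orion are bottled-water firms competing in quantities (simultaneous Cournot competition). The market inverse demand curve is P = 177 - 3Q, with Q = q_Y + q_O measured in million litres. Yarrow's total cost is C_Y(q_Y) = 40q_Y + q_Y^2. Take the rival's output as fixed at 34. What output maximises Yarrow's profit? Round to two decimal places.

4.38

With the rival's output fixed at 34, Yarrow's profit is π_Y = (177 - 3·34 - 3q_Y)q_Y - (40q_Y + q_Y²) = (75 - 3q_Y)q_Y - (40q_Y + q_Y²).
∂π_Y/∂q_Y = 35 - 8q_Y = 0, so q_Y = 35/8.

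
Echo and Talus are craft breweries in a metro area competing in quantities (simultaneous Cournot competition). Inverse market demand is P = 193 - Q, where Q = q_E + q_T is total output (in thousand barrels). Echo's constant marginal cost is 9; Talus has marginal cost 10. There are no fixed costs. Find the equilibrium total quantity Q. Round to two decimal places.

122.33

Echo's profit: π_E = (193 - Q)q_E - (9q_E). Setting ∂π_E/∂q_E = 0: 184 - 2q_E - (q_T) = 0.
Talus's profit: π_T = (193 - Q)q_T - (10q_T). Setting ∂π_T/∂q_T = 0: 183 - 2q_T - (q_E) = 0.
Rearranging gives the reaction functions q_E = (184 - q_T)/2 and q_T = (183 - q_E)/2.
Substituting one into the other gives q_E = 185/3 and q_T = 182/3.
Total output Q = 185/3 + 182/3 = 367/3.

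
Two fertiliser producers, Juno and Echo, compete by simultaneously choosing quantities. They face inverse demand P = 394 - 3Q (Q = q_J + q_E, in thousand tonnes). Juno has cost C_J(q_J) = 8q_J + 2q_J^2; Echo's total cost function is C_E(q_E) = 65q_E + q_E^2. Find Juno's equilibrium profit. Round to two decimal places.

4378.30

Juno's profit: π_J = (394 - 3Q)q_J - (8q_J + 2q_J²). Setting ∂π_J/∂q_J = 0: 386 - 10q_J - 3(q_E) = 0.
Echo's first-order condition: 329 - 8q_E - 3(q_J) = 0.
So q_J = (386 - 3q_E)/10 and q_E = (329 - 3q_J)/8.
Solving the pair: q_J = 29.5915, q_E = 30.0282.
Price P = 394 - 3·59.6197 = 215.1408.
Juno's profit: 215.1408·29.5915 - 8·29.5915 - 2·29.5915² = 4378.2989.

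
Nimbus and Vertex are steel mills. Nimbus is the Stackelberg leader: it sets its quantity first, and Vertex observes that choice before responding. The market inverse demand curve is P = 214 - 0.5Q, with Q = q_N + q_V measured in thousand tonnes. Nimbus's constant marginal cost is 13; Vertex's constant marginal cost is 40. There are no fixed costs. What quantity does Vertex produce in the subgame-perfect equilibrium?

Solve by backward induction. Given q_N, the follower Vertex maximises π_V = (214 - (1/2)q_N - (1/2)q_V)q_V - 40q_V.
Follower FOC: 174 - (1/2)q_N - q_V = 0, so q_V(q_N) = (174 - (1/2)q_N).
The leader anticipates this reaction. Substituting into P = 214 - 0.5Q gives P = 127 - (1/4)q_N, so π_N = (127 - (1/4)q_N)q_N - 13q_N.
Leader FOC: 114 - (1/2)q_N = 0, so q_N = 228.
Then q_V = (174 - (1/2)·228) = 60.

60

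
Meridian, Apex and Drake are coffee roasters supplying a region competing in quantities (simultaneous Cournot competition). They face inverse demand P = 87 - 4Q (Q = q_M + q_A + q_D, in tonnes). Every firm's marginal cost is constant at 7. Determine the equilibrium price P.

Each firm earns π_i = (87 - 4Q)q_i - 7q_i.
First-order condition (treating rivals' output as given): 80 - 8q_i - 4·Σ_{j≠i} q_j = 0.
With identical firms every q_j equals q_i, so Σ_{j≠i} q_j = 2q_i and 80 = 16q_i, giving q_i = 5.
Total output Q = 15, so price P = 87 - 4·15 = 27.

27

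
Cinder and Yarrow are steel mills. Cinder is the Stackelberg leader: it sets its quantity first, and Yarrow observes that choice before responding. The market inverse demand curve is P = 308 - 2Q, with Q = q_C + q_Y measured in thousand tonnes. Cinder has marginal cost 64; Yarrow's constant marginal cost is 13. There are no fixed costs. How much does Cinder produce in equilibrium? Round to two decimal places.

48.25

Solve by backward induction. Given q_C, the follower Yarrow maximises π_Y = (308 - 2q_C - 2q_Y)q_Y - 13q_Y.
Setting the follower's marginal profit to zero, 295 - 2q_C - 4q_Y = 0, i.e. q_Y = (295 - 2q_C)/4.
The leader anticipates this reaction. Substituting into P = 308 - 2Q gives P = 321/2 - q_C, so π_C = (321/2 - q_C)q_C - 64q_C.
Leader FOC: 193/2 - 2q_C = 0, so q_C = 193/4.
Then q_Y = (295 - 2·(193/4))/4 = 397/8.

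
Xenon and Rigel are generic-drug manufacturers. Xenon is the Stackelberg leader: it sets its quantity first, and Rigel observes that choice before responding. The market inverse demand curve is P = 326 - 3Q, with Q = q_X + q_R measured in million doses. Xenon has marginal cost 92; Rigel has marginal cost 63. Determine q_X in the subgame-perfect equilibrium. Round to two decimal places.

Solve by backward induction. Given q_X, the follower Rigel maximises π_R = (326 - 3q_X - 3q_R)q_R - 63q_R.
Setting the follower's marginal profit to zero, 263 - 3q_X - 6q_R = 0, i.e. q_R = (263 - 3q_X)/6.
Xenon substitutes q_R(q_X) into its own profit: π_X = q_X(326 - 3q_X - (263 - 3q_X)/2) - 92q_X = (389/2 - (3/2)q_X)q_X - 92q_X.
Leader FOC: 205/2 - 3q_X = 0, so q_X = 205/6.
Then q_R = (263 - 3·(205/6))/6 = 107/4.

34.17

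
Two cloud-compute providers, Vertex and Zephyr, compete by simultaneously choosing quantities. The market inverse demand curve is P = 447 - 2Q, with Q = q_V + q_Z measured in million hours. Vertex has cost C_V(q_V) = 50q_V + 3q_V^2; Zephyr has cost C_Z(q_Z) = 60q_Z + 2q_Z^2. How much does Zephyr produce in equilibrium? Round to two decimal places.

40.47

Vertex's profit: π_V = (447 - 2Q)q_V - (50q_V + 3q_V²). Setting ∂π_V/∂q_V = 0: 397 - 10q_V - 2(q_Z) = 0.
Zephyr's profit: π_Z = (447 - 2Q)q_Z - (60q_Z + 2q_Z²). Setting ∂π_Z/∂q_Z = 0: 387 - 8q_Z - 2(q_V) = 0.
Best responses: q_V = (397 - 2q_Z)/10, q_Z = (387 - 2q_V)/8.
Substituting one into the other gives q_V = 1201/38 and q_Z = 769/19.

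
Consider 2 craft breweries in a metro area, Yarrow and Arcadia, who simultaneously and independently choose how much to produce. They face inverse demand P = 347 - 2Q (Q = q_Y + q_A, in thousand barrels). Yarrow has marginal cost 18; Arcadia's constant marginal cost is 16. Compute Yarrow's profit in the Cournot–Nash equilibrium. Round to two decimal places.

5940.50

Yarrow's profit: π_Y = (347 - 2Q)q_Y - (18q_Y). Setting ∂π_Y/∂q_Y = 0: 329 - 4q_Y - 2(q_A) = 0.
Arcadia's first-order condition: 331 - 4q_A - 2(q_Y) = 0.
So q_Y = (329 - 2q_A)/4 and q_A = (331 - 2q_Y)/4.
Solving the pair: q_Y = 109/2, q_A = 111/2.
Price P = 347 - 2·110 = 127.
Yarrow's profit: (127 - 18)·(109/2) = 5940.5000.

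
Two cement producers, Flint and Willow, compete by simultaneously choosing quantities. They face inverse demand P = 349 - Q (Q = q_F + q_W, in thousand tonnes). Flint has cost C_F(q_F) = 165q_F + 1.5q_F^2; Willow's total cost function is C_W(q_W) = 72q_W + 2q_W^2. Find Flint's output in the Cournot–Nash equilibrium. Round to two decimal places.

28.52

Flint's profit: π_F = (349 - Q)q_F - (165q_F + (3/2)q_F²). Setting ∂π_F/∂q_F = 0: 184 - 5q_F - (q_W) = 0.
Willow's first-order condition: 277 - 6q_W - (q_F) = 0.
Best responses: q_F = (184 - q_W)/5, q_W = (277 - q_F)/6.
Solving the pair: q_F = 827/29, q_W = 1201/29.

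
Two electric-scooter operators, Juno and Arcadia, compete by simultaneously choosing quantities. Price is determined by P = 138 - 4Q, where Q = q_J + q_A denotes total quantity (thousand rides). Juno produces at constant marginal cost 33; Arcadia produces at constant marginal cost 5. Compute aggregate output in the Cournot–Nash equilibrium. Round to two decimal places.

19.83

Juno's profit: π_J = (138 - 4Q)q_J - (33q_J). Setting ∂π_J/∂q_J = 0: 105 - 8q_J - 4(q_A) = 0.
Arcadia's profit: π_A = (138 - 4Q)q_A - (5q_A). Setting ∂π_A/∂q_A = 0: 133 - 8q_A - 4(q_J) = 0.
Rearranging gives the reaction functions q_J = (105 - 4q_A)/8 and q_A = (133 - 4q_J)/8.
Solving the pair: q_J = 77/12, q_A = 161/12.
Total output Q = 77/12 + 161/12 = 119/6.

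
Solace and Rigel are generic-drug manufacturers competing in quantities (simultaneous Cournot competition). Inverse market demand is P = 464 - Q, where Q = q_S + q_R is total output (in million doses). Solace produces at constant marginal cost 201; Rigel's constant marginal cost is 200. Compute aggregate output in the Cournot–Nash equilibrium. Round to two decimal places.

175.67

Solace's profit: π_S = (464 - Q)q_S - (201q_S). Setting ∂π_S/∂q_S = 0: 263 - 2q_S - (q_R) = 0.
Rigel's profit: π_R = (464 - Q)q_R - (200q_R). Setting ∂π_R/∂q_R = 0: 264 - 2q_R - (q_S) = 0.
So q_S = (263 - q_R)/2 and q_R = (264 - q_S)/2.
Substituting one into the other gives q_S = 262/3 and q_R = 265/3.
Total output Q = 262/3 + 265/3 = 527/3.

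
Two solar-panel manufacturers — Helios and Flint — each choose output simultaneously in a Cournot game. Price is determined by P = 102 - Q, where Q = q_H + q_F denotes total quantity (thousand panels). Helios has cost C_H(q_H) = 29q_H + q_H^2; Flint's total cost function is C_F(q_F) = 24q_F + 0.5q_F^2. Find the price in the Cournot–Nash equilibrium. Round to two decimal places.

Helios's profit: π_H = (102 - Q)q_H - (29q_H + q_H²). Setting ∂π_H/∂q_H = 0: 73 - 4q_H - (q_F) = 0.
Flint's first-order condition: 78 - 3q_F - (q_H) = 0.
So q_H = (73 - q_F)/4 and q_F = (78 - q_H)/3.
Solving the pair: q_H = 141/11, q_F = 239/11.
Total output Q = 380/11, so price P = 102 - 380/11 = 742/11.

67.45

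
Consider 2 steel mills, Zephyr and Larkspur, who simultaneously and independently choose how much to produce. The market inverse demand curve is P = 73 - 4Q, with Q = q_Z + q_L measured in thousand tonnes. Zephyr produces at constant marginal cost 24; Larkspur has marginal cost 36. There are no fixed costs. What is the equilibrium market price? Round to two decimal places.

44.33

Zephyr's profit: π_Z = (73 - 4Q)q_Z - (24q_Z). Setting ∂π_Z/∂q_Z = 0: 49 - 8q_Z - 4(q_L) = 0.
Larkspur's first-order condition: 37 - 8q_L - 4(q_Z) = 0.
Best responses: q_Z = (49 - 4q_L)/8, q_L = (37 - 4q_Z)/8.
Solving the pair: q_Z = 61/12, q_L = 25/12.
Total output Q = 43/6, so price P = 73 - 4·(43/6) = 133/3.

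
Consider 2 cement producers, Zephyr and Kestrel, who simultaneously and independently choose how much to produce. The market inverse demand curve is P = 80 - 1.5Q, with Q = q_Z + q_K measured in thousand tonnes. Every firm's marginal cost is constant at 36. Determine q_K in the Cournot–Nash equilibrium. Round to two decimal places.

A representative firm's profit is π_i = q_i(80 - 1.5Q) - 36q_i.
First-order condition (treating rivals' output as given): 44 - 3q_i - (3/2)q_j = 0.
By symmetry each firm produces the same amount; substituting q_j = q_i yields q_i = 44/(9/2) = 88/9.

9.78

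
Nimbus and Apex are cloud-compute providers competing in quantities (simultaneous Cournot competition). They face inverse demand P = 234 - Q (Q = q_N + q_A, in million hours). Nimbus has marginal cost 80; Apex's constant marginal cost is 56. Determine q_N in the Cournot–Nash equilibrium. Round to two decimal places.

43.33

Nimbus's profit: π_N = (234 - Q)q_N - (80q_N). Setting ∂π_N/∂q_N = 0: 154 - 2q_N - (q_A) = 0.
Apex's profit: π_A = (234 - Q)q_A - (56q_A). Setting ∂π_A/∂q_A = 0: 178 - 2q_A - (q_N) = 0.
So q_N = (154 - q_A)/2 and q_A = (178 - q_N)/2.
Substituting one into the other gives q_N = 130/3 and q_A = 202/3.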